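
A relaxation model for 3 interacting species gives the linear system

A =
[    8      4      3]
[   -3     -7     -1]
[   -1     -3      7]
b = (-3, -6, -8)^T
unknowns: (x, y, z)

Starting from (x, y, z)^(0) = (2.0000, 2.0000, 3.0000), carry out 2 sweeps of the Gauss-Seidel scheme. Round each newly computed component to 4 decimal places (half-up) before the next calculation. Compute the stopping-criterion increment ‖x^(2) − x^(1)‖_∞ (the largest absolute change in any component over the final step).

Iteration 1:
  x = (-3 - (4)·2.0000 - (3)·3.0000) / (8) = -2.5000
  y = (-6 - (-3)·-2.5000 - (-1)·3.0000) / (-7) = 1.5000
  z = (-8 - (-1)·-2.5000 - (-3)·1.5000) / (7) = -0.8571
Iteration 2:
  x = (-3 - (4)·1.5000 - (3)·-0.8571) / (8) = -0.8036
  y = (-6 - (-3)·-0.8036 - (-1)·-0.8571) / (-7) = 1.3240
  z = (-8 - (-1)·-0.8036 - (-3)·1.3240) / (7) = -0.6902
Change: (1.6964, -0.1760, 0.1669) → max |·| = 1.6964

1.6964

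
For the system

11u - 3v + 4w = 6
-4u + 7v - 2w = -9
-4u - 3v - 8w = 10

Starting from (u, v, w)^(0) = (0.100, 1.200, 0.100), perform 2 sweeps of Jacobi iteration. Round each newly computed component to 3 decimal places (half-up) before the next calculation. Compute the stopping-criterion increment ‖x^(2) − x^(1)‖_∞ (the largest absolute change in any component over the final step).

Iteration 1:
  u = (6 - (-3)·1.200 - (4)·0.100) / (11) = 0.836
  v = (-9 - (-4)·0.100 - (-2)·0.100) / (7) = -1.200
  w = (10 - (-4)·0.100 - (-3)·1.200) / (-8) = -1.750
Iteration 2:
  u = (6 - (-3)·-1.200 - (4)·-1.750) / (11) = 0.855
  v = (-9 - (-4)·0.836 - (-2)·-1.750) / (7) = -1.308
  w = (10 - (-4)·0.836 - (-3)·-1.200) / (-8) = -1.218
Change: (0.019, -0.108, 0.532) → max |·| = 0.532

0.532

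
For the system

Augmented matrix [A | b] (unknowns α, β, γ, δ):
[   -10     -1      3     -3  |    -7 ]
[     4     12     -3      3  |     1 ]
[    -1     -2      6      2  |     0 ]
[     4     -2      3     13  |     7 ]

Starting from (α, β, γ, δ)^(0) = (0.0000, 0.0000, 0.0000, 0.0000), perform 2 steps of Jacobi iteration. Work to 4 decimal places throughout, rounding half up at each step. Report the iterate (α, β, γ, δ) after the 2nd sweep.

(0.5301, -0.2846, -0.0351, 0.3359)

Iteration 1:
  α = (-7 - (-1)·0.0000 - (3)·0.0000 - (-3)·0.0000) / (-10) = 0.7000
  β = (1 - (4)·0.0000 - (-3)·0.0000 - (3)·0.0000) / (12) = 0.0833
  γ = (0 - (-1)·0.0000 - (-2)·0.0000 - (2)·0.0000) / (6) = 0.0000
  δ = (7 - (4)·0.0000 - (-2)·0.0000 - (3)·0.0000) / (13) = 0.5385
Iteration 2:
  α = (-7 - (-1)·0.0833 - (3)·0.0000 - (-3)·0.5385) / (-10) = 0.5301
  β = (1 - (4)·0.7000 - (-3)·0.0000 - (3)·0.5385) / (12) = -0.2846
  γ = (0 - (-1)·0.7000 - (-2)·0.0833 - (2)·0.5385) / (6) = -0.0351
  δ = (7 - (4)·0.7000 - (-2)·0.0833 - (3)·0.0000) / (13) = 0.3359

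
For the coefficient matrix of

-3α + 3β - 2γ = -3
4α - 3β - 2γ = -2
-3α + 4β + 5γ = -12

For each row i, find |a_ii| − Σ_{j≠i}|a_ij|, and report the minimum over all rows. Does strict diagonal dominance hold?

-3

row 1: |-3| − (3+2) = -2
row 2: |-3| − (4+2) = -3
row 3: |5| − (3+4) = -2
minimum over rows = -3 → not strictly diagonally dominant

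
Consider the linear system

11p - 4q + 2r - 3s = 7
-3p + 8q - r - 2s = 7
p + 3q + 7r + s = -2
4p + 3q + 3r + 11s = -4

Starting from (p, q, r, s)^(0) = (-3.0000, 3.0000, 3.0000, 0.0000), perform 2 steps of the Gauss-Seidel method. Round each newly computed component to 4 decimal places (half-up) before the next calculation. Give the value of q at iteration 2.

Iteration 1:
  p = (7 - (-4)·3.0000 - (2)·3.0000 - (-3)·0.0000) / (11) = 1.1818
  q = (7 - (-3)·1.1818 - (-1)·3.0000 - (-2)·0.0000) / (8) = 1.6932
  r = (-2 - (1)·1.1818 - (3)·1.6932 - (1)·0.0000) / (7) = -1.1802
  s = (-4 - (4)·1.1818 - (3)·1.6932 - (3)·-1.1802) / (11) = -0.9333
Iteration 2:
  p = (7 - (-4)·1.6932 - (2)·-1.1802 - (-3)·-0.9333) / (11) = 1.2121
  q = (7 - (-3)·1.2121 - (-1)·-1.1802 - (-2)·-0.9333) / (8) = 0.9487
  r = (-2 - (1)·1.2121 - (3)·0.9487 - (1)·-0.9333) / (7) = -0.7321
  s = (-4 - (4)·1.2121 - (3)·0.9487 - (3)·-0.7321) / (11) = -0.8635

0.9487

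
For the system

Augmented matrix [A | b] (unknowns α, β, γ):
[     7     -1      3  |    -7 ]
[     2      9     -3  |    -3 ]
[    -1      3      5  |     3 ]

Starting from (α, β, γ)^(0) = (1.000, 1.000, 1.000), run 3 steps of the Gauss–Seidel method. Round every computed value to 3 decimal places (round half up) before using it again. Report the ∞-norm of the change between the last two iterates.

0.156

Iteration 1:
  α = (-7 - (-1)·1.000 - (3)·1.000) / (7) = -1.286
  β = (-3 - (2)·-1.286 - (-3)·1.000) / (9) = 0.286
  γ = (3 - (-1)·-1.286 - (3)·0.286) / (5) = 0.171
Iteration 2:
  α = (-7 - (-1)·0.286 - (3)·0.171) / (7) = -1.032
  β = (-3 - (2)·-1.032 - (-3)·0.171) / (9) = -0.047
  γ = (3 - (-1)·-1.032 - (3)·-0.047) / (5) = 0.422
Iteration 3:
  α = (-7 - (-1)·-0.047 - (3)·0.422) / (7) = -1.188
  β = (-3 - (2)·-1.188 - (-3)·0.422) / (9) = 0.071
  γ = (3 - (-1)·-1.188 - (3)·0.071) / (5) = 0.320
Change: (-0.156, 0.118, -0.102) → max |·| = 0.156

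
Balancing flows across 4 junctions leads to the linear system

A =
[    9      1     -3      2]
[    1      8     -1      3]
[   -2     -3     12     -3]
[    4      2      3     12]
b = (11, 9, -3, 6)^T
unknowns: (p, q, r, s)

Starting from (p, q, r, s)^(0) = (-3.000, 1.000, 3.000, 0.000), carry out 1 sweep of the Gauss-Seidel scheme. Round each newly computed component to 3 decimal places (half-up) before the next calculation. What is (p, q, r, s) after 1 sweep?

Iteration 1:
  p = (11 - (1)·1.000 - (-3)·3.000 - (2)·0.000) / (9) = 2.111
  q = (9 - (1)·2.111 - (-1)·3.000 - (3)·0.000) / (8) = 1.236
  r = (-3 - (-2)·2.111 - (-3)·1.236 - (-3)·0.000) / (12) = 0.411
  s = (6 - (4)·2.111 - (2)·1.236 - (3)·0.411) / (12) = -0.512

(2.111, 1.236, 0.411, -0.512)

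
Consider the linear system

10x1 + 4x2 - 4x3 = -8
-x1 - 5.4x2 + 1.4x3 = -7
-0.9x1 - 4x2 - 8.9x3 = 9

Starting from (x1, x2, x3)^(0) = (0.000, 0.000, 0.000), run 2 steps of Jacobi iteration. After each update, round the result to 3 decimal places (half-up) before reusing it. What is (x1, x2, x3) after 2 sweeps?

(-1.723, 1.182, -1.513)

Iteration 1:
  x1 = (-8 - (4)·0.000 - (-4)·0.000) / (10) = -0.800
  x2 = (-7 - (-1)·0.000 - (1.4)·0.000) / (-5.4) = 1.296
  x3 = (9 - (-0.9)·0.000 - (-4)·0.000) / (-8.9) = -1.011
Iteration 2:
  x1 = (-8 - (4)·1.296 - (-4)·-1.011) / (10) = -1.723
  x2 = (-7 - (-1)·-0.800 - (1.4)·-1.011) / (-5.4) = 1.182
  x3 = (9 - (-0.9)·-0.800 - (-4)·1.296) / (-8.9) = -1.513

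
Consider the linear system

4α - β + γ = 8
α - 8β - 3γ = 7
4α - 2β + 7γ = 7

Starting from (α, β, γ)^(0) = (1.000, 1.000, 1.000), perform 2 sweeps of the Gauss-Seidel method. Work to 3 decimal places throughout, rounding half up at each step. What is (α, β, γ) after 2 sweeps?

(1.857, -0.482, -0.199)

Iteration 1:
  α = (8 - (-1)·1.000 - (1)·1.000) / (4) = 2.000
  β = (7 - (1)·2.000 - (-3)·1.000) / (-8) = -1.000
  γ = (7 - (4)·2.000 - (-2)·-1.000) / (7) = -0.429
Iteration 2:
  α = (8 - (-1)·-1.000 - (1)·-0.429) / (4) = 1.857
  β = (7 - (1)·1.857 - (-3)·-0.429) / (-8) = -0.482
  γ = (7 - (4)·1.857 - (-2)·-0.482) / (7) = -0.199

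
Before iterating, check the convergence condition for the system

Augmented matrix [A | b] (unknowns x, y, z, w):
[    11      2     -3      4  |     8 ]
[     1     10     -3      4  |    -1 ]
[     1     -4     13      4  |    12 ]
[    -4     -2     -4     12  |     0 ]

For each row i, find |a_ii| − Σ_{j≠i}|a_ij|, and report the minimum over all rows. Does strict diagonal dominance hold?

row 1: |11| − (2+3+4) = 2
row 2: |10| − (1+3+4) = 2
row 3: |13| − (1+4+4) = 4
row 4: |12| − (4+2+4) = 2
minimum over rows = 2 → strictly diagonally dominant (convergence guaranteed)

2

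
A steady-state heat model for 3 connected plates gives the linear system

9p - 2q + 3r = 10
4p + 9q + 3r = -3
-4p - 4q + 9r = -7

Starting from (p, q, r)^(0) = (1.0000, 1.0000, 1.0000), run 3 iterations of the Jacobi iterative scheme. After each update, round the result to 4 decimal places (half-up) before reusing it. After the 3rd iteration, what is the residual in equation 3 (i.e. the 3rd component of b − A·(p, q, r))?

Iteration 1:
  p = (10 - (-2)·1.0000 - (3)·1.0000) / (9) = 1.0000
  q = (-3 - (4)·1.0000 - (3)·1.0000) / (9) = -1.1111
  r = (-7 - (-4)·1.0000 - (-4)·1.0000) / (9) = 0.1111
Iteration 2:
  p = (10 - (-2)·-1.1111 - (3)·0.1111) / (9) = 0.8272
  q = (-3 - (4)·1.0000 - (3)·0.1111) / (9) = -0.8148
  r = (-7 - (-4)·1.0000 - (-4)·-1.1111) / (9) = -0.8272
Iteration 3:
  p = (10 - (-2)·-0.8148 - (3)·-0.8272) / (9) = 1.2058
  q = (-3 - (4)·0.8272 - (3)·-0.8272) / (9) = -0.4252
  r = (-7 - (-4)·0.8272 - (-4)·-0.8148) / (9) = -0.7723
Residual b − A·x = (0.6143, -1.6795, 3.0731)

3.0731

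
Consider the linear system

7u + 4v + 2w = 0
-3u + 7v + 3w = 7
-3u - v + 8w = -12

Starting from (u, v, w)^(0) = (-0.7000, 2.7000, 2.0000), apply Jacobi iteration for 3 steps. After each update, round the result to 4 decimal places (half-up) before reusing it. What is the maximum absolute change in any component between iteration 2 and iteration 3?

Iteration 1:
  u = (0 - (4)·2.7000 - (2)·2.0000) / (7) = -2.1143
  v = (7 - (-3)·-0.7000 - (3)·2.0000) / (7) = -0.1571
  w = (-12 - (-3)·-0.7000 - (-1)·2.7000) / (8) = -1.4250
Iteration 2:
  u = (0 - (4)·-0.1571 - (2)·-1.4250) / (7) = 0.4969
  v = (7 - (-3)·-2.1143 - (3)·-1.4250) / (7) = 0.7046
  w = (-12 - (-3)·-2.1143 - (-1)·-0.1571) / (8) = -2.3125
Iteration 3:
  u = (0 - (4)·0.7046 - (2)·-2.3125) / (7) = 0.2581
  v = (7 - (-3)·0.4969 - (3)·-2.3125) / (7) = 2.2040
  w = (-12 - (-3)·0.4969 - (-1)·0.7046) / (8) = -1.2256
Change: (-0.2388, 1.4994, 1.0869) → max |·| = 1.4994

1.4994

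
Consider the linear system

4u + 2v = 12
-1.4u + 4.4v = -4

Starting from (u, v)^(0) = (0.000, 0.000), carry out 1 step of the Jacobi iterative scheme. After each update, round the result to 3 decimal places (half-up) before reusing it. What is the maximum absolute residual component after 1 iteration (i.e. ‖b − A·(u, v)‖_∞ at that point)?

Iteration 1:
  u = (12 - (2)·0.000) / (4) = 3.000
  v = (-4 - (-1.4)·0.000) / (4.4) = -0.909
Residual b − A·x = (1.818, 4.200); ∞-norm = 4.200

4.200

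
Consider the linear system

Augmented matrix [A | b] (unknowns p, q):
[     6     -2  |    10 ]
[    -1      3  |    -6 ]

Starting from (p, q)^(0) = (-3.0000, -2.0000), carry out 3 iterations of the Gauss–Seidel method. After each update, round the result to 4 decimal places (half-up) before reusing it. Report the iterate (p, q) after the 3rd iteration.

(1.1235, -1.6255)

Iteration 1:
  p = (10 - (-2)·-2.0000) / (6) = 1.0000
  q = (-6 - (-1)·1.0000) / (3) = -1.6667
Iteration 2:
  p = (10 - (-2)·-1.6667) / (6) = 1.1111
  q = (-6 - (-1)·1.1111) / (3) = -1.6296
Iteration 3:
  p = (10 - (-2)·-1.6296) / (6) = 1.1235
  q = (-6 - (-1)·1.1235) / (3) = -1.6255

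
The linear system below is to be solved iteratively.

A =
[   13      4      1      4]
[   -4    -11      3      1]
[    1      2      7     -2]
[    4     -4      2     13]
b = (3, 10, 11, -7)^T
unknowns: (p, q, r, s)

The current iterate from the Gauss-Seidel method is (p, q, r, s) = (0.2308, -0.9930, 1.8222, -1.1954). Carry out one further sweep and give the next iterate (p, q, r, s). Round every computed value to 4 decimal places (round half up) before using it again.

One sweep:
  p = (3 - (4)·-0.9930 - (1)·1.8222 - (4)·-1.1954) / (13) = 0.7640
  q = (10 - (-4)·0.7640 - (3)·1.8222 - (1)·-1.1954) / (-11) = -0.7986
  r = (11 - (1)·0.7640 - (2)·-0.7986 - (-2)·-1.1954) / (7) = 1.3489
  s = (-7 - (4)·0.7640 - (-4)·-0.7986 - (2)·1.3489) / (13) = -1.2268

(0.7640, -0.7986, 1.3489, -1.2268)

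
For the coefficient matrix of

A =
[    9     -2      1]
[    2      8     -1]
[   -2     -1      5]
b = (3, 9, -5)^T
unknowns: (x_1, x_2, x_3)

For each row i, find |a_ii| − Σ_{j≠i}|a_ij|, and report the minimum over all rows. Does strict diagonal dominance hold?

row 1: |9| − (2+1) = 6
row 2: |8| − (2+1) = 5
row 3: |5| − (2+1) = 2
minimum over rows = 2 → strictly diagonally dominant (convergence guaranteed)

2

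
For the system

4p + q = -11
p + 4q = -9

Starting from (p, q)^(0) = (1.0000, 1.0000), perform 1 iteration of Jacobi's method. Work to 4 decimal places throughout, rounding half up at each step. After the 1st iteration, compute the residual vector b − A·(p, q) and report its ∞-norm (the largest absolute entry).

4.0000

Iteration 1:
  p = (-11 - (1)·1.0000) / (4) = -3.0000
  q = (-9 - (1)·1.0000) / (4) = -2.5000
Residual b − A·x = (3.5000, 4.0000); ∞-norm = 4.0000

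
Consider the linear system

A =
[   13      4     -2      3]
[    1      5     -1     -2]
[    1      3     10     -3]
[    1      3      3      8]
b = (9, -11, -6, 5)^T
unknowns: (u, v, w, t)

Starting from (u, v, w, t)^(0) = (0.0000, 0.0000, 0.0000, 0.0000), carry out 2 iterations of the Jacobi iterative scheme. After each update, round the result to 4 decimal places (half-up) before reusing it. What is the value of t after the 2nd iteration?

Iteration 1:
  u = (9 - (4)·0.0000 - (-2)·0.0000 - (3)·0.0000) / (13) = 0.6923
  v = (-11 - (1)·0.0000 - (-1)·0.0000 - (-2)·0.0000) / (5) = -2.2000
  w = (-6 - (1)·0.0000 - (3)·0.0000 - (-3)·0.0000) / (10) = -0.6000
  t = (5 - (1)·0.0000 - (3)·0.0000 - (3)·0.0000) / (8) = 0.6250
Iteration 2:
  u = (9 - (4)·-2.2000 - (-2)·-0.6000 - (3)·0.6250) / (13) = 1.1327
  v = (-11 - (1)·0.6923 - (-1)·-0.6000 - (-2)·0.6250) / (5) = -2.2085
  w = (-6 - (1)·0.6923 - (3)·-2.2000 - (-3)·0.6250) / (10) = 0.1783
  t = (5 - (1)·0.6923 - (3)·-2.2000 - (3)·-0.6000) / (8) = 1.5885

1.5885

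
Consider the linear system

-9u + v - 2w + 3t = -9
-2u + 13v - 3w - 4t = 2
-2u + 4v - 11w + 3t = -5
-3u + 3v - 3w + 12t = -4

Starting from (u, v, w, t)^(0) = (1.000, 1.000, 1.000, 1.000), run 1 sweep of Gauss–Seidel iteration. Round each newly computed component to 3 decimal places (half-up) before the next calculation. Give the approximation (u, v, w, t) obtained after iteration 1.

(1.222, 0.880, 0.825, -0.042)

Iteration 1:
  u = (-9 - (1)·1.000 - (-2)·1.000 - (3)·1.000) / (-9) = 1.222
  v = (2 - (-2)·1.222 - (-3)·1.000 - (-4)·1.000) / (13) = 0.880
  w = (-5 - (-2)·1.222 - (4)·0.880 - (3)·1.000) / (-11) = 0.825
  t = (-4 - (-3)·1.222 - (3)·0.880 - (-3)·0.825) / (12) = -0.042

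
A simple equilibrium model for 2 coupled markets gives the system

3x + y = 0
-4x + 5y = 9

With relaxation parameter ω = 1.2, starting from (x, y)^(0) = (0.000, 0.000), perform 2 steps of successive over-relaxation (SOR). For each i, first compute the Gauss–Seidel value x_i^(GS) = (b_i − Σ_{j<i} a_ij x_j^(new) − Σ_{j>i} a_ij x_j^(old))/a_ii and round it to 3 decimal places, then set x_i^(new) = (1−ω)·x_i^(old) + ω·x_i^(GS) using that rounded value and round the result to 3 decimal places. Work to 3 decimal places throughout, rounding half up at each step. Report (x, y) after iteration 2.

Iteration 1:
  x: GS value = (0 - (1)·0.000) / (3) = 0.000;  x ← (1−ω)·0.000 + ω·0.000 = 0.000
  y: GS value = (9 - (-4)·0.000) / (5) = 1.800;  y ← (1−ω)·0.000 + ω·1.800 = 2.160
Iteration 2:
  x: GS value = (0 - (1)·2.160) / (3) = -0.720;  x ← (1−ω)·0.000 + ω·-0.720 = -0.864
  y: GS value = (9 - (-4)·-0.864) / (5) = 1.109;  y ← (1−ω)·2.160 + ω·1.109 = 0.899

(-0.864, 0.899)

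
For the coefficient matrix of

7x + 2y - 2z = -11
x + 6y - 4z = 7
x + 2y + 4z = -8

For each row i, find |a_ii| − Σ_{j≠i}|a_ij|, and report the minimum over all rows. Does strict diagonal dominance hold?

row 1: |7| − (2+2) = 3
row 2: |6| − (1+4) = 1
row 3: |4| − (1+2) = 1
minimum over rows = 1 → strictly diagonally dominant (convergence guaranteed)

1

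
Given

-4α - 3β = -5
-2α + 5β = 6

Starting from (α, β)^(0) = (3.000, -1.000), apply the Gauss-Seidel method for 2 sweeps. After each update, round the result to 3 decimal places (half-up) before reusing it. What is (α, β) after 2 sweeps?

(-0.250, 1.100)

Iteration 1:
  α = (-5 - (-3)·-1.000) / (-4) = 2.000
  β = (6 - (-2)·2.000) / (5) = 2.000
Iteration 2:
  α = (-5 - (-3)·2.000) / (-4) = -0.250
  β = (6 - (-2)·-0.250) / (5) = 1.100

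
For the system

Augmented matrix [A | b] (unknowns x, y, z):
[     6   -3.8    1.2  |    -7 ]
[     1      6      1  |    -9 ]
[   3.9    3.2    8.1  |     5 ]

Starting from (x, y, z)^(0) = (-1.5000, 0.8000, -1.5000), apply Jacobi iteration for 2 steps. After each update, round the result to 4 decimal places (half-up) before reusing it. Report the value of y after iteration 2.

Iteration 1:
  x = (-7 - (-3.8)·0.8000 - (1.2)·-1.5000) / (6) = -0.3600
  y = (-9 - (1)·-1.5000 - (1)·-1.5000) / (6) = -1.0000
  z = (5 - (3.9)·-1.5000 - (3.2)·0.8000) / (8.1) = 1.0235
Iteration 2:
  x = (-7 - (-3.8)·-1.0000 - (1.2)·1.0235) / (6) = -2.0047
  y = (-9 - (1)·-0.3600 - (1)·1.0235) / (6) = -1.6106
  z = (5 - (3.9)·-0.3600 - (3.2)·-1.0000) / (8.1) = 1.1857

-1.6106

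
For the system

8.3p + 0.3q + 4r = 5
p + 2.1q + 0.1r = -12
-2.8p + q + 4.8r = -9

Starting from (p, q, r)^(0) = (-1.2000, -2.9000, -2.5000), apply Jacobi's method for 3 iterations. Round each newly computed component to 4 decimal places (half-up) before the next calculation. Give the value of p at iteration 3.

0.7002

Iteration 1:
  p = (5 - (0.3)·-2.9000 - (4)·-2.5000) / (8.3) = 1.9120
  q = (-12 - (1)·-1.2000 - (0.1)·-2.5000) / (2.1) = -5.0238
  r = (-9 - (-2.8)·-1.2000 - (1)·-2.9000) / (4.8) = -1.9708
Iteration 2:
  p = (5 - (0.3)·-5.0238 - (4)·-1.9708) / (8.3) = 1.7338
  q = (-12 - (1)·1.9120 - (0.1)·-1.9708) / (2.1) = -6.5309
  r = (-9 - (-2.8)·1.9120 - (1)·-5.0238) / (4.8) = 0.2870
Iteration 3:
  p = (5 - (0.3)·-6.5309 - (4)·0.2870) / (8.3) = 0.7002
  q = (-12 - (1)·1.7338 - (0.1)·0.2870) / (2.1) = -6.5536
  r = (-9 - (-2.8)·1.7338 - (1)·-6.5309) / (4.8) = 0.4970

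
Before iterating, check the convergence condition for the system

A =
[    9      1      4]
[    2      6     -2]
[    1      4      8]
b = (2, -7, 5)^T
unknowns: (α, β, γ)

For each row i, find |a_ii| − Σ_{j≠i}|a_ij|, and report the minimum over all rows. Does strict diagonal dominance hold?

2

row 1: |9| − (1+4) = 4
row 2: |6| − (2+2) = 2
row 3: |8| − (1+4) = 3
minimum over rows = 2 → strictly diagonally dominant (convergence guaranteed)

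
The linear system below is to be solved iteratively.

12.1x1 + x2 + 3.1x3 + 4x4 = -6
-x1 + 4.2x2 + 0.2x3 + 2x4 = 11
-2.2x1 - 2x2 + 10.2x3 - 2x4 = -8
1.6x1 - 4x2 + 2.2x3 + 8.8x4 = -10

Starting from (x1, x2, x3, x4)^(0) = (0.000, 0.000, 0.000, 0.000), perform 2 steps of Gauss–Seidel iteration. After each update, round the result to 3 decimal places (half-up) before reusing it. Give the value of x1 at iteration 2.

-0.663

Iteration 1:
  x1 = (-6 - (1)·0.000 - (3.1)·0.000 - (4)·0.000) / (12.1) = -0.496
  x2 = (11 - (-1)·-0.496 - (0.2)·0.000 - (2)·0.000) / (4.2) = 2.501
  x3 = (-8 - (-2.2)·-0.496 - (-2)·2.501 - (-2)·0.000) / (10.2) = -0.401
  x4 = (-10 - (1.6)·-0.496 - (-4)·2.501 - (2.2)·-0.401) / (8.8) = 0.191
Iteration 2:
  x1 = (-6 - (1)·2.501 - (3.1)·-0.401 - (4)·0.191) / (12.1) = -0.663
  x2 = (11 - (-1)·-0.663 - (0.2)·-0.401 - (2)·0.191) / (4.2) = 2.389
  x3 = (-8 - (-2.2)·-0.663 - (-2)·2.389 - (-2)·0.191) / (10.2) = -0.421
  x4 = (-10 - (1.6)·-0.663 - (-4)·2.389 - (2.2)·-0.421) / (8.8) = 0.175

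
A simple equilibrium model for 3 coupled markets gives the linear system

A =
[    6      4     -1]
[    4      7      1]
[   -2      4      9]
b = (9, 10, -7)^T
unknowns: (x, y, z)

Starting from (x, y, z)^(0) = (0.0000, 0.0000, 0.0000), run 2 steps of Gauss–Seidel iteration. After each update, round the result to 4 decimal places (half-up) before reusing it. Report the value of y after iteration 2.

Iteration 1:
  x = (9 - (4)·0.0000 - (-1)·0.0000) / (6) = 1.5000
  y = (10 - (4)·1.5000 - (1)·0.0000) / (7) = 0.5714
  z = (-7 - (-2)·1.5000 - (4)·0.5714) / (9) = -0.6984
Iteration 2:
  x = (9 - (4)·0.5714 - (-1)·-0.6984) / (6) = 1.0027
  y = (10 - (4)·1.0027 - (1)·-0.6984) / (7) = 0.9554
  z = (-7 - (-2)·1.0027 - (4)·0.9554) / (9) = -0.9796

0.9554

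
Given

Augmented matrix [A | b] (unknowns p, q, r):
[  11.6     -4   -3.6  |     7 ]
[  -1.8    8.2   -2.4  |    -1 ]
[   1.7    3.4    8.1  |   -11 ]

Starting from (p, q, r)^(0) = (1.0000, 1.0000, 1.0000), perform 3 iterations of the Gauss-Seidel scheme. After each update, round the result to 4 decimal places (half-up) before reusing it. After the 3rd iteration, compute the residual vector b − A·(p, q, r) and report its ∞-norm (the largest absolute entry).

0.5186

Iteration 1:
  p = (7 - (-4)·1.0000 - (-3.6)·1.0000) / (11.6) = 1.2586
  q = (-1 - (-1.8)·1.2586 - (-2.4)·1.0000) / (8.2) = 0.4470
  r = (-11 - (1.7)·1.2586 - (3.4)·0.4470) / (8.1) = -1.8098
Iteration 2:
  p = (7 - (-4)·0.4470 - (-3.6)·-1.8098) / (11.6) = 0.1959
  q = (-1 - (-1.8)·0.1959 - (-2.4)·-1.8098) / (8.2) = -0.6086
  r = (-11 - (1.7)·0.1959 - (3.4)·-0.6086) / (8.1) = -1.1437
Iteration 3:
  p = (7 - (-4)·-0.6086 - (-3.6)·-1.1437) / (11.6) = 0.0386
  q = (-1 - (-1.8)·0.0386 - (-2.4)·-1.1437) / (8.2) = -0.4482
  r = (-11 - (1.7)·0.0386 - (3.4)·-0.4482) / (8.1) = -1.1780
Residual b − A·x = (0.5186, -0.0825, 0.0001); ∞-norm = 0.5186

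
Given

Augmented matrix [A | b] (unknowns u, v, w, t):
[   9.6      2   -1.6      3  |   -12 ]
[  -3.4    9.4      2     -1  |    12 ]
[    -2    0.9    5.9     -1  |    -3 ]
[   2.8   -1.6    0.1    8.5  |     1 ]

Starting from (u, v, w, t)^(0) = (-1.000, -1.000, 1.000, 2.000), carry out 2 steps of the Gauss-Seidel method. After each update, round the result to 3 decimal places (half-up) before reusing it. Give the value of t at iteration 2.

Iteration 1:
  u = (-12 - (2)·-1.000 - (-1.6)·1.000 - (3)·2.000) / (9.6) = -1.500
  v = (12 - (-3.4)·-1.500 - (2)·1.000 - (-1)·2.000) / (9.4) = 0.734
  w = (-3 - (-2)·-1.500 - (0.9)·0.734 - (-1)·2.000) / (5.9) = -0.790
  t = (1 - (2.8)·-1.500 - (-1.6)·0.734 - (0.1)·-0.790) / (8.5) = 0.759
Iteration 2:
  u = (-12 - (2)·0.734 - (-1.6)·-0.790 - (3)·0.759) / (9.6) = -1.772
  v = (12 - (-3.4)·-1.772 - (2)·-0.790 - (-1)·0.759) / (9.4) = 0.884
  w = (-3 - (-2)·-1.772 - (0.9)·0.884 - (-1)·0.759) / (5.9) = -1.115
  t = (1 - (2.8)·-1.772 - (-1.6)·0.884 - (0.1)·-1.115) / (8.5) = 0.881

0.881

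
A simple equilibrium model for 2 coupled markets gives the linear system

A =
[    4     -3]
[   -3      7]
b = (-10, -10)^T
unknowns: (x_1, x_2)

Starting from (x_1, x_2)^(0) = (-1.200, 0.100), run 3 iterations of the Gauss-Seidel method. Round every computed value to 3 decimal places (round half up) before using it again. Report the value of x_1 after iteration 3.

-4.970

Iteration 1:
  x_1 = (-10 - (-3)·0.100) / (4) = -2.425
  x_2 = (-10 - (-3)·-2.425) / (7) = -2.468
Iteration 2:
  x_1 = (-10 - (-3)·-2.468) / (4) = -4.351
  x_2 = (-10 - (-3)·-4.351) / (7) = -3.293
Iteration 3:
  x_1 = (-10 - (-3)·-3.293) / (4) = -4.970
  x_2 = (-10 - (-3)·-4.970) / (7) = -3.559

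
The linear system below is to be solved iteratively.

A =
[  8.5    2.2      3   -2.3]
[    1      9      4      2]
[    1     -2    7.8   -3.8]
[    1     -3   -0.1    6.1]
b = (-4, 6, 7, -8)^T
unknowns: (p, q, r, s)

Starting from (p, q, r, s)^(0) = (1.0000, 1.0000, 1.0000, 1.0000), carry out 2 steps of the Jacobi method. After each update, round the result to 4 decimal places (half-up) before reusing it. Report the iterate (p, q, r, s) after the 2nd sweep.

(-1.2375, 0.2994, 0.5018, -1.2082)

Iteration 1:
  p = (-4 - (2.2)·1.0000 - (3)·1.0000 - (-2.3)·1.0000) / (8.5) = -0.8118
  q = (6 - (1)·1.0000 - (4)·1.0000 - (2)·1.0000) / (9) = -0.1111
  r = (7 - (1)·1.0000 - (-2)·1.0000 - (-3.8)·1.0000) / (7.8) = 1.5128
  s = (-8 - (1)·1.0000 - (-3)·1.0000 - (-0.1)·1.0000) / (6.1) = -0.9672
Iteration 2:
  p = (-4 - (2.2)·-0.1111 - (3)·1.5128 - (-2.3)·-0.9672) / (8.5) = -1.2375
  q = (6 - (1)·-0.8118 - (4)·1.5128 - (2)·-0.9672) / (9) = 0.2994
  r = (7 - (1)·-0.8118 - (-2)·-0.1111 - (-3.8)·-0.9672) / (7.8) = 0.5018
  s = (-8 - (1)·-0.8118 - (-3)·-0.1111 - (-0.1)·1.5128) / (6.1) = -1.2082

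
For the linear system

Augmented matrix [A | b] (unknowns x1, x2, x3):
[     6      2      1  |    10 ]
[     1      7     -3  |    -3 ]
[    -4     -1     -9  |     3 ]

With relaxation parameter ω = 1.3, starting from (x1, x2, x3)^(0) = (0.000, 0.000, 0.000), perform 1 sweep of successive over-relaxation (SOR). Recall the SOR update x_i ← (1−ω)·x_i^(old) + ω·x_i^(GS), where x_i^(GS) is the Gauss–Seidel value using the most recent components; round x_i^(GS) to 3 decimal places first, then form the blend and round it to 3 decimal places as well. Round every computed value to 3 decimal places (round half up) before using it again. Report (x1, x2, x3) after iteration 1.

(2.167, -0.959, -1.547)

Iteration 1:
  x1: GS value = (10 - (2)·0.000 - (1)·0.000) / (6) = 1.667;  x1 ← (1−ω)·0.000 + ω·1.667 = 2.167
  x2: GS value = (-3 - (1)·2.167 - (-3)·0.000) / (7) = -0.738;  x2 ← (1−ω)·0.000 + ω·-0.738 = -0.959
  x3: GS value = (3 - (-4)·2.167 - (-1)·-0.959) / (-9) = -1.190;  x3 ← (1−ω)·0.000 + ω·-1.190 = -1.547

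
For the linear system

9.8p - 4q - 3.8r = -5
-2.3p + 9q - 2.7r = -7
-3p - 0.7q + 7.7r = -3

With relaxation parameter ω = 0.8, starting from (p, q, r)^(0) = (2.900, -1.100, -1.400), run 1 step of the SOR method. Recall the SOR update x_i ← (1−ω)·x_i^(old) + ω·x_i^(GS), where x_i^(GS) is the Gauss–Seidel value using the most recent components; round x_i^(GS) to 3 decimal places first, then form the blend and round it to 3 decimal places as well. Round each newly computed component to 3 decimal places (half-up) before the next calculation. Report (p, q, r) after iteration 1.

Iteration 1:
  p: GS value = (-5 - (-4)·-1.100 - (-3.8)·-1.400) / (9.8) = -1.502;  p ← (1−ω)·2.900 + ω·-1.502 = -0.622
  q: GS value = (-7 - (-2.3)·-0.622 - (-2.7)·-1.400) / (9) = -1.357;  q ← (1−ω)·-1.100 + ω·-1.357 = -1.306
  r: GS value = (-3 - (-3)·-0.622 - (-0.7)·-1.306) / (7.7) = -0.751;  r ← (1−ω)·-1.400 + ω·-0.751 = -0.881

(-0.622, -1.306, -0.881)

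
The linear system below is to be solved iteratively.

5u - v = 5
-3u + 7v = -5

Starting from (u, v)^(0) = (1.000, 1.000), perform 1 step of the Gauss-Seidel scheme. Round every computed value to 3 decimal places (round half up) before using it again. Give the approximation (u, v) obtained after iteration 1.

Iteration 1:
  u = (5 - (-1)·1.000) / (5) = 1.200
  v = (-5 - (-3)·1.200) / (7) = -0.200

(1.200, -0.200)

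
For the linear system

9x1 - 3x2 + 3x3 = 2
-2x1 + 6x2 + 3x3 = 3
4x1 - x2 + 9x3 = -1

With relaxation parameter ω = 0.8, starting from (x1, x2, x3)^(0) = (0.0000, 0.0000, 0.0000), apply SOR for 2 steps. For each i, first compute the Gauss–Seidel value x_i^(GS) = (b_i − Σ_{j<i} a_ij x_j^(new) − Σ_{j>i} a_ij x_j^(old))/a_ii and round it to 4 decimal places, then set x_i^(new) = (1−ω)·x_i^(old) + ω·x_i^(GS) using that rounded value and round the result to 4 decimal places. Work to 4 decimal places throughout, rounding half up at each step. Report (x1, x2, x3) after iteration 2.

Iteration 1:
  x1: GS value = (2 - (-3)·0.0000 - (3)·0.0000) / (9) = 0.2222;  x1 ← (1−ω)·0.0000 + ω·0.2222 = 0.1778
  x2: GS value = (3 - (-2)·0.1778 - (3)·0.0000) / (6) = 0.5593;  x2 ← (1−ω)·0.0000 + ω·0.5593 = 0.4474
  x3: GS value = (-1 - (4)·0.1778 - (-1)·0.4474) / (9) = -0.1404;  x3 ← (1−ω)·0.0000 + ω·-0.1404 = -0.1123
Iteration 2:
  x1: GS value = (2 - (-3)·0.4474 - (3)·-0.1123) / (9) = 0.4088;  x1 ← (1−ω)·0.1778 + ω·0.4088 = 0.3626
  x2: GS value = (3 - (-2)·0.3626 - (3)·-0.1123) / (6) = 0.6770;  x2 ← (1−ω)·0.4474 + ω·0.6770 = 0.6311
  x3: GS value = (-1 - (4)·0.3626 - (-1)·0.6311) / (9) = -0.2021;  x3 ← (1−ω)·-0.1123 + ω·-0.2021 = -0.1841

(0.3626, 0.6311, -0.1841)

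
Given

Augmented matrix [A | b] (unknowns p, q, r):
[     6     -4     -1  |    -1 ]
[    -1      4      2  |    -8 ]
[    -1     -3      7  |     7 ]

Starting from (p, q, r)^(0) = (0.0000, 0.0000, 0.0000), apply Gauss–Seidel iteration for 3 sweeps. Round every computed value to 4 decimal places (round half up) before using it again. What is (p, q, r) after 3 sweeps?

Iteration 1:
  p = (-1 - (-4)·0.0000 - (-1)·0.0000) / (6) = -0.1667
  q = (-8 - (-1)·-0.1667 - (2)·0.0000) / (4) = -2.0417
  r = (7 - (-1)·-0.1667 - (-3)·-2.0417) / (7) = 0.1012
Iteration 2:
  p = (-1 - (-4)·-2.0417 - (-1)·0.1012) / (6) = -1.5109
  q = (-8 - (-1)·-1.5109 - (2)·0.1012) / (4) = -2.4283
  r = (7 - (-1)·-1.5109 - (-3)·-2.4283) / (7) = -0.2565
Iteration 3:
  p = (-1 - (-4)·-2.4283 - (-1)·-0.2565) / (6) = -1.8283
  q = (-8 - (-1)·-1.8283 - (2)·-0.2565) / (4) = -2.3288
  r = (7 - (-1)·-1.8283 - (-3)·-2.3288) / (7) = -0.2592

(-1.8283, -2.3288, -0.2592)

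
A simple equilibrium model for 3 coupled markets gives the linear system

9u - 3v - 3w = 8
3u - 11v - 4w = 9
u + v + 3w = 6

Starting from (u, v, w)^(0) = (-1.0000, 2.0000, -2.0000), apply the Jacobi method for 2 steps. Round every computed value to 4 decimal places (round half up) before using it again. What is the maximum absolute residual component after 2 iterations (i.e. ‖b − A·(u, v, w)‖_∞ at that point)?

1.9804

Iteration 1:
  u = (8 - (-3)·2.0000 - (-3)·-2.0000) / (9) = 0.8889
  v = (9 - (3)·-1.0000 - (-4)·-2.0000) / (-11) = -0.3636
  w = (6 - (1)·-1.0000 - (1)·2.0000) / (3) = 1.6667
Iteration 2:
  u = (8 - (-3)·-0.3636 - (-3)·1.6667) / (9) = 1.3233
  v = (9 - (3)·0.8889 - (-4)·1.6667) / (-11) = -1.1818
  w = (6 - (1)·0.8889 - (1)·-0.3636) / (3) = 1.8249
Residual b − A·x = (-1.9804, -0.6701, 0.3838); ∞-norm = 1.9804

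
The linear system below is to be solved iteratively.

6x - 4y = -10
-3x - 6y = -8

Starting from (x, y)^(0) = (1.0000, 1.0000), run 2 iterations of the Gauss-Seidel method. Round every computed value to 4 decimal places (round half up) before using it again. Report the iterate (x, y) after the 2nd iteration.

(-0.4445, 1.5556)

Iteration 1:
  x = (-10 - (-4)·1.0000) / (6) = -1.0000
  y = (-8 - (-3)·-1.0000) / (-6) = 1.8333
Iteration 2:
  x = (-10 - (-4)·1.8333) / (6) = -0.4445
  y = (-8 - (-3)·-0.4445) / (-6) = 1.5556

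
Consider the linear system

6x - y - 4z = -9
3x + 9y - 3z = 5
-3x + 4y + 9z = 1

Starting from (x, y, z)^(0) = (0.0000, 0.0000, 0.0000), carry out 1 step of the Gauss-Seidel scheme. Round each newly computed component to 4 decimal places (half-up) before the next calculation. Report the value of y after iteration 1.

1.0556

Iteration 1:
  x = (-9 - (-1)·0.0000 - (-4)·0.0000) / (6) = -1.5000
  y = (5 - (3)·-1.5000 - (-3)·0.0000) / (9) = 1.0556
  z = (1 - (-3)·-1.5000 - (4)·1.0556) / (9) = -0.8580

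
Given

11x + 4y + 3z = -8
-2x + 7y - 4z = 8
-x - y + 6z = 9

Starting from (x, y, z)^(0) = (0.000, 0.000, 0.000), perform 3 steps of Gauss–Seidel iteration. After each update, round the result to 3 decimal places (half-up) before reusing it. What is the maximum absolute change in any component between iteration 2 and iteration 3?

Iteration 1:
  x = (-8 - (4)·0.000 - (3)·0.000) / (11) = -0.727
  y = (8 - (-2)·-0.727 - (-4)·0.000) / (7) = 0.935
  z = (9 - (-1)·-0.727 - (-1)·0.935) / (6) = 1.535
Iteration 2:
  x = (-8 - (4)·0.935 - (3)·1.535) / (11) = -1.486
  y = (8 - (-2)·-1.486 - (-4)·1.535) / (7) = 1.595
  z = (9 - (-1)·-1.486 - (-1)·1.595) / (6) = 1.518
Iteration 3:
  x = (-8 - (4)·1.595 - (3)·1.518) / (11) = -1.721
  y = (8 - (-2)·-1.721 - (-4)·1.518) / (7) = 1.519
  z = (9 - (-1)·-1.721 - (-1)·1.519) / (6) = 1.466
Change: (-0.235, -0.076, -0.052) → max |·| = 0.235

0.235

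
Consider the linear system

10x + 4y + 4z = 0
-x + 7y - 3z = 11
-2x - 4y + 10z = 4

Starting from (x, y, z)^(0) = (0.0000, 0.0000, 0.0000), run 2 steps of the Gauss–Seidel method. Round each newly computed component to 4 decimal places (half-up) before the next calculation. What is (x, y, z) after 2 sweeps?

Iteration 1:
  x = (0 - (4)·0.0000 - (4)·0.0000) / (10) = 0.0000
  y = (11 - (-1)·0.0000 - (-3)·0.0000) / (7) = 1.5714
  z = (4 - (-2)·0.0000 - (-4)·1.5714) / (10) = 1.0286
Iteration 2:
  x = (0 - (4)·1.5714 - (4)·1.0286) / (10) = -1.0400
  y = (11 - (-1)·-1.0400 - (-3)·1.0286) / (7) = 1.8637
  z = (4 - (-2)·-1.0400 - (-4)·1.8637) / (10) = 0.9375

(-1.0400, 1.8637, 0.9375)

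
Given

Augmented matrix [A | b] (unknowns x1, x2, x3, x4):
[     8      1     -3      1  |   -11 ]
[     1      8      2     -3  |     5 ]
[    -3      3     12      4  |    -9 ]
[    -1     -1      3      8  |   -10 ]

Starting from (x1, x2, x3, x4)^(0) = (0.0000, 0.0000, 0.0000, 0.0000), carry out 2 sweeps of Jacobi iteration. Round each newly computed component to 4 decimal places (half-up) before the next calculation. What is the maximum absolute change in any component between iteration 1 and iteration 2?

Iteration 1:
  x1 = (-11 - (1)·0.0000 - (-3)·0.0000 - (1)·0.0000) / (8) = -1.3750
  x2 = (5 - (1)·0.0000 - (2)·0.0000 - (-3)·0.0000) / (8) = 0.6250
  x3 = (-9 - (-3)·0.0000 - (3)·0.0000 - (4)·0.0000) / (12) = -0.7500
  x4 = (-10 - (-1)·0.0000 - (-1)·0.0000 - (3)·0.0000) / (8) = -1.2500
Iteration 2:
  x1 = (-11 - (1)·0.6250 - (-3)·-0.7500 - (1)·-1.2500) / (8) = -1.5781
  x2 = (5 - (1)·-1.3750 - (2)·-0.7500 - (-3)·-1.2500) / (8) = 0.5156
  x3 = (-9 - (-3)·-1.3750 - (3)·0.6250 - (4)·-1.2500) / (12) = -0.8333
  x4 = (-10 - (-1)·-1.3750 - (-1)·0.6250 - (3)·-0.7500) / (8) = -1.0625
Change: (-0.2031, -0.1094, -0.0833, 0.1875) → max |·| = 0.2031

0.2031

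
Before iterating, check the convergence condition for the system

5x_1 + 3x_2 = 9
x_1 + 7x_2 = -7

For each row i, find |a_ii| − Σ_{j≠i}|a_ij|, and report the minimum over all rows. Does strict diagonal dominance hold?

2

row 1: |5| − (3) = 2
row 2: |7| − (1) = 6
minimum over rows = 2 → strictly diagonally dominant (convergence guaranteed)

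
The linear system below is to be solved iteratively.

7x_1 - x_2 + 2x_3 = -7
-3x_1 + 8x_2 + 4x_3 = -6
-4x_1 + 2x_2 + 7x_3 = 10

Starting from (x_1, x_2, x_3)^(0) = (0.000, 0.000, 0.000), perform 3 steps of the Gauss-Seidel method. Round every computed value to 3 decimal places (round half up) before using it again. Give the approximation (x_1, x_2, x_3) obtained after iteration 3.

Iteration 1:
  x_1 = (-7 - (-1)·0.000 - (2)·0.000) / (7) = -1.000
  x_2 = (-6 - (-3)·-1.000 - (4)·0.000) / (8) = -1.125
  x_3 = (10 - (-4)·-1.000 - (2)·-1.125) / (7) = 1.179
Iteration 2:
  x_1 = (-7 - (-1)·-1.125 - (2)·1.179) / (7) = -1.498
  x_2 = (-6 - (-3)·-1.498 - (4)·1.179) / (8) = -1.901
  x_3 = (10 - (-4)·-1.498 - (2)·-1.901) / (7) = 1.116
Iteration 3:
  x_1 = (-7 - (-1)·-1.901 - (2)·1.116) / (7) = -1.590
  x_2 = (-6 - (-3)·-1.590 - (4)·1.116) / (8) = -1.904
  x_3 = (10 - (-4)·-1.590 - (2)·-1.904) / (7) = 1.064

(-1.590, -1.904, 1.064)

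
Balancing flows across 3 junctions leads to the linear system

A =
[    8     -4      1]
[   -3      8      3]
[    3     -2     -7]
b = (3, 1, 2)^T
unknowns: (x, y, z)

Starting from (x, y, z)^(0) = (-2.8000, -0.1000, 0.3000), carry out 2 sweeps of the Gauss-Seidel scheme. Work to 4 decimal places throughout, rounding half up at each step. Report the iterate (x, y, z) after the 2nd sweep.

Iteration 1:
  x = (3 - (-4)·-0.1000 - (1)·0.3000) / (8) = 0.2875
  y = (1 - (-3)·0.2875 - (3)·0.3000) / (8) = 0.1203
  z = (2 - (3)·0.2875 - (-2)·0.1203) / (-7) = -0.1969
Iteration 2:
  x = (3 - (-4)·0.1203 - (1)·-0.1969) / (8) = 0.4598
  y = (1 - (-3)·0.4598 - (3)·-0.1969) / (8) = 0.3713
  z = (2 - (3)·0.4598 - (-2)·0.3713) / (-7) = -0.1947

(0.4598, 0.3713, -0.1947)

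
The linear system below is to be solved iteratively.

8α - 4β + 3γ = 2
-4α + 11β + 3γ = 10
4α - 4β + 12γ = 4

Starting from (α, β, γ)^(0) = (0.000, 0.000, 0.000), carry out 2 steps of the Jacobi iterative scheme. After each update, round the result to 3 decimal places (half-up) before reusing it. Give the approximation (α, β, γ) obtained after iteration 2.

Iteration 1:
  α = (2 - (-4)·0.000 - (3)·0.000) / (8) = 0.250
  β = (10 - (-4)·0.000 - (3)·0.000) / (11) = 0.909
  γ = (4 - (4)·0.000 - (-4)·0.000) / (12) = 0.333
Iteration 2:
  α = (2 - (-4)·0.909 - (3)·0.333) / (8) = 0.580
  β = (10 - (-4)·0.250 - (3)·0.333) / (11) = 0.909
  γ = (4 - (4)·0.250 - (-4)·0.909) / (12) = 0.553

(0.580, 0.909, 0.553)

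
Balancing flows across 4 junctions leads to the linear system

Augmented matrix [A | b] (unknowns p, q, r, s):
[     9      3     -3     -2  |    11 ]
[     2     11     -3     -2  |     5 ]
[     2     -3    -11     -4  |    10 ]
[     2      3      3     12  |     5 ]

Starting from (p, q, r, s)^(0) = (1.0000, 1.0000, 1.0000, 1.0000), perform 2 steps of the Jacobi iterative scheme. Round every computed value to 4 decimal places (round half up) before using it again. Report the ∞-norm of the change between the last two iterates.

Iteration 1:
  p = (11 - (3)·1.0000 - (-3)·1.0000 - (-2)·1.0000) / (9) = 1.4444
  q = (5 - (2)·1.0000 - (-3)·1.0000 - (-2)·1.0000) / (11) = 0.7273
  r = (10 - (2)·1.0000 - (-3)·1.0000 - (-4)·1.0000) / (-11) = -1.3636
  s = (5 - (2)·1.0000 - (3)·1.0000 - (3)·1.0000) / (12) = -0.2500
Iteration 2:
  p = (11 - (3)·0.7273 - (-3)·-1.3636 - (-2)·-0.2500) / (9) = 0.4697
  q = (5 - (2)·1.4444 - (-3)·-1.3636 - (-2)·-0.2500) / (11) = -0.2254
  r = (10 - (2)·1.4444 - (-3)·0.7273 - (-4)·-0.2500) / (-11) = -0.7539
  s = (5 - (2)·1.4444 - (3)·0.7273 - (3)·-1.3636) / (12) = 0.3350
Change: (-0.9747, -0.9527, 0.6097, 0.5850) → max |·| = 0.9747

0.9747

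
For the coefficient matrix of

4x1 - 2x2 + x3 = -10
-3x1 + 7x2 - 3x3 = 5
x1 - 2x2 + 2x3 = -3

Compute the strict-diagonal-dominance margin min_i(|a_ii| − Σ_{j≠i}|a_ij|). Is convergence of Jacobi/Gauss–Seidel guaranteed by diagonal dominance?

-1

row 1: |4| − (2+1) = 1
row 2: |7| − (3+3) = 1
row 3: |2| − (1+2) = -1
minimum over rows = -1 → not strictly diagonally dominant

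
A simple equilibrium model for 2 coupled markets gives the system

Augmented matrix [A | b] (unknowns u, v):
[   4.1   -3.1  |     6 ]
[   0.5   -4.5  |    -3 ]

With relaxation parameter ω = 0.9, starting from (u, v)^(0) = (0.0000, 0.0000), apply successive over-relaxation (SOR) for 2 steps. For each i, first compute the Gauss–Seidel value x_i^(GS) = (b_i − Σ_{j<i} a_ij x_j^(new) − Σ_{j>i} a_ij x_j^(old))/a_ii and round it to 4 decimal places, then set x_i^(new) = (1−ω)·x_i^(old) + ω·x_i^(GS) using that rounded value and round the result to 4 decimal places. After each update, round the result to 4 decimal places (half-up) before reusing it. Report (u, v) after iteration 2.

Iteration 1:
  u: GS value = (6 - (-3.1)·0.0000) / (4.1) = 1.4634;  u ← (1−ω)·0.0000 + ω·1.4634 = 1.3171
  v: GS value = (-3 - (0.5)·1.3171) / (-4.5) = 0.8130;  v ← (1−ω)·0.0000 + ω·0.8130 = 0.7317
Iteration 2:
  u: GS value = (6 - (-3.1)·0.7317) / (4.1) = 2.0167;  u ← (1−ω)·1.3171 + ω·2.0167 = 1.9467
  v: GS value = (-3 - (0.5)·1.9467) / (-4.5) = 0.8830;  v ← (1−ω)·0.7317 + ω·0.8830 = 0.8679

(1.9467, 0.8679)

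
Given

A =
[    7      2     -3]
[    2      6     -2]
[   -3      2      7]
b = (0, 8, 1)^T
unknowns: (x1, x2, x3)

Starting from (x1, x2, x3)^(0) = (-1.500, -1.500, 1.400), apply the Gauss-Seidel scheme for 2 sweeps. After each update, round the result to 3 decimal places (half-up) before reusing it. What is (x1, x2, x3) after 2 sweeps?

Iteration 1:
  x1 = (0 - (2)·-1.500 - (-3)·1.400) / (7) = 1.029
  x2 = (8 - (2)·1.029 - (-2)·1.400) / (6) = 1.457
  x3 = (1 - (-3)·1.029 - (2)·1.457) / (7) = 0.168
Iteration 2:
  x1 = (0 - (2)·1.457 - (-3)·0.168) / (7) = -0.344
  x2 = (8 - (2)·-0.344 - (-2)·0.168) / (6) = 1.504
  x3 = (1 - (-3)·-0.344 - (2)·1.504) / (7) = -0.434

(-0.344, 1.504, -0.434)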